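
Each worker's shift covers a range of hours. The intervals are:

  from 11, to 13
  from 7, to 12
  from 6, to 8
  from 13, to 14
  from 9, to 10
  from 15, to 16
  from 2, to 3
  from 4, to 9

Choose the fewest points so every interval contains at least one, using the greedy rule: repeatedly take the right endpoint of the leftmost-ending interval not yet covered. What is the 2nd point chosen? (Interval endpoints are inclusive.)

By right end: [2,3]  [6,8]  [4,9]  [9,10]  [7,12]  [11,13]  [13,14]  [15,16]
[2,3] uncovered → point at 3; [6,8] uncovered → point at 8; [9,10] uncovered → point at 10; [11,13] uncovered → point at 13; [15,16] uncovered → point at 16.
Points: 3, 8, 10, 13, 16 (5 total).

8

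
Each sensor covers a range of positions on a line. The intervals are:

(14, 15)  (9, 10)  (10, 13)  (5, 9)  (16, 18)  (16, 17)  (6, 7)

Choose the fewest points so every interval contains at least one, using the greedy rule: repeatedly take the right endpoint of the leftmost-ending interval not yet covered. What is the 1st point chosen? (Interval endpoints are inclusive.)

7

Sort by right endpoint; whenever an interval is uncovered, place a point at its right end.
By right end: [6,7]  [5,9]  [9,10]  [10,13]  [14,15]  [16,17]  [16,18]
[6,7] uncovered → point at 7; [9,10] uncovered → point at 10; [14,15] uncovered → point at 15; [16,17] uncovered → point at 17.
Points: 7, 10, 15, 17 (4 total).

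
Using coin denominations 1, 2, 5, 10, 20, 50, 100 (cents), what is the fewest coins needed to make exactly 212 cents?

4

212 − 2×100→12 − 1×10→2 − 1×2→0
Total coins = 2 + 1 + 1 = 4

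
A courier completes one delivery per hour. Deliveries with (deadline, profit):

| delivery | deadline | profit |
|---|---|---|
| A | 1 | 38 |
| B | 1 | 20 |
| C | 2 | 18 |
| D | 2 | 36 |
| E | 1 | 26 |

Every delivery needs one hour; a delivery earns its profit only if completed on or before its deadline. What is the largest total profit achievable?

74

By profit: A(d1,38), D(d2,36), E(d1,26), B(d1,20), C(d2,18)
A→slot 1; D→slot 2; E skipped; B skipped; C skipped.
Profit = 38 + 36 = 74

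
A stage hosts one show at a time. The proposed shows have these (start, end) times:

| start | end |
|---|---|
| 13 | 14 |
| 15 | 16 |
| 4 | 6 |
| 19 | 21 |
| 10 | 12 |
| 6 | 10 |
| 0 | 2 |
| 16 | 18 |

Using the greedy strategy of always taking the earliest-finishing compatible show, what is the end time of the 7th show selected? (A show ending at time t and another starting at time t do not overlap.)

18

By end time: (0,2), (4,6), (6,10), (10,12), (13,14), (15,16), (16,18), (19,21).
Pick (0,2); next start ≥ 2 → (4,6); next start ≥ 6 → (6,10); next start ≥ 10 → (10,12); next start ≥ 12 → (13,14); next start ≥ 14 → (15,16); next start ≥ 16 → (16,18); next start ≥ 18 → (19,21).
Selected: (0,2) (4,6) (6,10) (10,12) (13,14) (15,16) (16,18) (19,21)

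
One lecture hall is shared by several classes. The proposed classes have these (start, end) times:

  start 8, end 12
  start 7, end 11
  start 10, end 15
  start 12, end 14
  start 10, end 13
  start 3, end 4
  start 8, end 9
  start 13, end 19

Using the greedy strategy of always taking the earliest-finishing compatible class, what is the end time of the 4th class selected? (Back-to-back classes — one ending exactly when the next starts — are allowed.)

Greedy by earliest finish: after sorting by end time, pick each interval compatible with the last pick.
Sorted by end: (3,4)  (8,9)  (7,11)  (8,12)  (10,13)  (12,14)  (10,15)  (13,19)
take (3,4); take (8,9); skip (8,12); take (10,13); skip (12,14); skip (10,15); take (13,19).
Selected: (3,4) (8,9) (10,13) (13,19)

19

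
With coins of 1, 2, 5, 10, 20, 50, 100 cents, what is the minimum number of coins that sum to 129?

Greedy: take as many of the largest coin as possible, then repeat with the remainder.
129 = 1×100 + 1×20 + 1×5 + 2×2
Total coins = 1 + 1 + 1 + 2 = 5

5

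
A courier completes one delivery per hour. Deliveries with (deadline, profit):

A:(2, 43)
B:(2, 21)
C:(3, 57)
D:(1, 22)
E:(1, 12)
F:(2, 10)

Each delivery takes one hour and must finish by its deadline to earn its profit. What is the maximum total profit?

122

Sort by profit descending; place each in the latest free slot ≤ its deadline.
Profit order: C=57 A=43 D=22 B=21 E=12 F=10
Assign: C→slot 3, A→slot 2, D→slot 1, B skipped, E skipped, F skipped.
Slots: [1:D] [2:A] [3:C]
Profit = 22 + 43 + 57 = 122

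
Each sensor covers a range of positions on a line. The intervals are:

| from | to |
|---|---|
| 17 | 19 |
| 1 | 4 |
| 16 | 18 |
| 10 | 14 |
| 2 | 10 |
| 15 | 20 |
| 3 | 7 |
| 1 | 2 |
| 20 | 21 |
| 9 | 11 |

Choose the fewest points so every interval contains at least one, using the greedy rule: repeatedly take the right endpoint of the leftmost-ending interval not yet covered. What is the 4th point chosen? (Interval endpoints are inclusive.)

By right end: [1,2]  [1,4]  [3,7]  [2,10]  [9,11]  [10,14]  [16,18]  [17,19]  [15,20]  [20,21]
[1,2] uncovered → point at 2; [3,7] uncovered → point at 7; [9,11] uncovered → point at 11; [16,18] uncovered → point at 18; [20,21] uncovered → point at 21.
Points: 2, 7, 11, 18, 21 (5 total).

18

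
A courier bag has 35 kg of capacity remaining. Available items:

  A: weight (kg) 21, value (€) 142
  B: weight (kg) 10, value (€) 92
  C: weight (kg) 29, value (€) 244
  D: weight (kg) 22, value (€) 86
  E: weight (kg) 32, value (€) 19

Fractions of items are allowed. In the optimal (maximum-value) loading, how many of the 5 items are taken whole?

1

Order: B (92/10=9.20) > C (244/29=8.41) > A (142/21=6.76) > D (86/22=3.91) > E (19/32=0.59)
Fill: take B (10 @ 92) → take 25/29 of C → 210.34; 35/35 used.
1 item(s) taken whole; one partial (take 25/29 of C).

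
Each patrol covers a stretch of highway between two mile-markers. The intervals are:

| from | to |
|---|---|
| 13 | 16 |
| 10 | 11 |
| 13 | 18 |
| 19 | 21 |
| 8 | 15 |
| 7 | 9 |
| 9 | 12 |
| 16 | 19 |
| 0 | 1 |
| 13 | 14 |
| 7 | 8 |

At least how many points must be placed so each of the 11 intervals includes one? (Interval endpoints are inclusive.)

5

Process intervals by earliest right end; each time one isn't hit yet, stab at its right endpoint.
By right end: [0,1]  [7,8]  [7,9]  [10,11]  [9,12]  [13,14]  [8,15]  [13,16]  [13,18]  [16,19]  [19,21]
[0,1] uncovered → point at 1; [7,8] uncovered → point at 8; [10,11] uncovered → point at 11; [13,14] uncovered → point at 14; [16,19] uncovered → point at 19.
Points: 1, 8, 11, 14, 19 (5 total).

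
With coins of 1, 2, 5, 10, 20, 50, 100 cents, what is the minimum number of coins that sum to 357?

Greedy: take as many of the largest coin as possible, then repeat with the remainder.
357 − 3×100→57 − 1×50→7 − 1×5→2 − 1×2→0
Total coins = 3 + 1 + 1 + 1 = 6

6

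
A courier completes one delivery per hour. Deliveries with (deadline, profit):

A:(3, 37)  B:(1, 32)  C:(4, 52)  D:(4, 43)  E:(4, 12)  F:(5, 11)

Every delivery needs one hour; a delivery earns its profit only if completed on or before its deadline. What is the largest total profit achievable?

Sort by profit descending; place each in the latest free slot ≤ its deadline.
Profit order: C=52 D=43 A=37 B=32 E=12 F=11
Assign: C→slot 4, D→slot 3, A→slot 2, B→slot 1, E skipped, F→slot 5.
Slots: [1:B] [2:A] [3:D] [4:C] [5:F]
Profit = 32 + 37 + 43 + 52 + 11 = 175

175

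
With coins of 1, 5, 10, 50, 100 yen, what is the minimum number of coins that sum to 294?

11

294 − 2×100→94 − 1×50→44 − 4×10→4 − 4×1→0
Total coins = 2 + 1 + 4 + 4 = 11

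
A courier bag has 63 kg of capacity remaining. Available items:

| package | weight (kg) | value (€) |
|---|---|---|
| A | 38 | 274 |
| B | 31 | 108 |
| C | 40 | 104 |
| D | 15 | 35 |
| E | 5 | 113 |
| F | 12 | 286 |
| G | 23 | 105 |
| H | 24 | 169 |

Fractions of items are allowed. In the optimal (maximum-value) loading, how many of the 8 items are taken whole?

Greedy by value/weight ratio, highest first.
Order: F (286/12=23.83) > E (113/5=22.60) > A (274/38=7.21) > H (169/24=7.04) > G (105/23=4.57) > B (108/31=3.48) > C (104/40=2.60) > D (35/15=2.33)
Fill: take F (12 @ 286) → take E (5 @ 113) → take A (38 @ 274) → take 8/24 of H → 56.33; 63/63 used.
3 item(s) taken whole; one partial (take 8/24 of H).

3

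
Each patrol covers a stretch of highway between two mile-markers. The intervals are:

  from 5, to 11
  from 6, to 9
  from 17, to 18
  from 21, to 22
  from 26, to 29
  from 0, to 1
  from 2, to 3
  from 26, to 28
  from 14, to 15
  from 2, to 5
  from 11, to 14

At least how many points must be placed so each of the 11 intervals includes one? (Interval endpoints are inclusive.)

Sorted: [0,1] [2,3] [2,5] [6,9] [5,11] [11,14] [14,15] [17,18] [21,22] [26,28] [26,29]
{[0,1]} hit by 1; {[2,3],[2,5]} hit by 3; {[6,9],[5,11]} hit by 9; {[11,14],[14,15]} hit by 14; {[17,18]} hit by 18; {[21,22]} hit by 22; {[26,28],[26,29]} hit by 28.
Points: 1, 3, 9, 14, 18, 22, 28 (7 total).

7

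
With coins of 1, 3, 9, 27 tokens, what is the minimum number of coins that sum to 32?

Use the largest denomination that fits, subtract, and repeat.
32 − 1×27→5 − 1×3→2 − 2×1→0
Total coins = 1 + 1 + 2 = 4

4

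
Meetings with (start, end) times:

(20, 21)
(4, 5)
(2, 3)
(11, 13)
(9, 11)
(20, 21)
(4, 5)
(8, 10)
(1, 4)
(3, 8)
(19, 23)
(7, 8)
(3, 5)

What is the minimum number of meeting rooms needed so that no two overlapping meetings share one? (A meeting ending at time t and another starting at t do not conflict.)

Events (time:±→running): 1:+→1 2:+→2 3:-→1 3:+→2 3:+→3 4:-→2 4:+→3 4:+→4 … peak 4.

4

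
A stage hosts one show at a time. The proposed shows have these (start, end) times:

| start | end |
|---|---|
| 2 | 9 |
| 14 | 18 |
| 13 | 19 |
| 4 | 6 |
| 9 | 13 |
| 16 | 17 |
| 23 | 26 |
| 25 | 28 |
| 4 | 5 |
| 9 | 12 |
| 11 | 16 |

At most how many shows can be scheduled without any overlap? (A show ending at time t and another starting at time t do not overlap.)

Sort by end time and greedily take each interval whose start is ≥ the last chosen end.
By end time: (4,5), (4,6), (2,9), (9,12), (9,13), (11,16), (16,17), (14,18), (13,19), (23,26), (25,28).
Pick (4,5); next start ≥ 5 → (9,12); next start ≥ 12 → (16,17); next start ≥ 17 → (23,26).
Selected 4 shows.

4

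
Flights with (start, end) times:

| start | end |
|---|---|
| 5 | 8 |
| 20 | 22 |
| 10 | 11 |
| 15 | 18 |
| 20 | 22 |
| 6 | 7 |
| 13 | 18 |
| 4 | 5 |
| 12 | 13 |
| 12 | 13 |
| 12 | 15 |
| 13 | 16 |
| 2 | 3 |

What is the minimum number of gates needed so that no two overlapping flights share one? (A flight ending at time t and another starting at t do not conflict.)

3

The answer is the maximum number of intervals overlapping at any instant.
Events (time:±→running): 2:+→1 3:-→0 4:+→1 5:-→0 5:+→1 6:+→2 7:-→1 8:-→0 10:+→1 11:-→0 12:+→1 12:+→2 12:+→3 … peak 3.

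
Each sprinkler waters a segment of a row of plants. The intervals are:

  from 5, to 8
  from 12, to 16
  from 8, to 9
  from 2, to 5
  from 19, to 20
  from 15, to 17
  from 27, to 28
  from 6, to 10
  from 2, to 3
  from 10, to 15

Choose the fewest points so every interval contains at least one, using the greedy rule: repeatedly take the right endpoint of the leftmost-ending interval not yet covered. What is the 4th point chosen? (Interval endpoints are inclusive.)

20

By right end: [2,3]  [2,5]  [5,8]  [8,9]  [6,10]  [10,15]  [12,16]  [15,17]  [19,20]  [27,28]
[2,3] uncovered → point at 3; [5,8] uncovered → point at 8; [10,15] uncovered → point at 15; [19,20] uncovered → point at 20; [27,28] uncovered → point at 28.
Points: 3, 8, 15, 20, 28 (5 total).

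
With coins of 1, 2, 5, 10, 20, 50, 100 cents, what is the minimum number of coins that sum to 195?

Greedy: take as many of the largest coin as possible, then repeat with the remainder.
195 = 1×100 + 1×50 + 2×20 + 1×5
Total coins = 1 + 1 + 2 + 1 = 5

5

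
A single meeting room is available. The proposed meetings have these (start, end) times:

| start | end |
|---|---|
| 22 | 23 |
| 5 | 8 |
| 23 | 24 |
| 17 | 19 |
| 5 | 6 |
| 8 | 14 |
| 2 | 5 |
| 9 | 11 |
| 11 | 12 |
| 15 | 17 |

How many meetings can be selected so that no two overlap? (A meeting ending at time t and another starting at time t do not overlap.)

8

Order by finish time; keep every interval that doesn't clash with the previous kept one.
Sorted by end: (2,5)  (5,6)  (5,8)  (9,11)  (11,12)  (8,14)  (15,17)  (17,19)  (22,23)  (23,24)
take (2,5); take (5,6); take (9,11); take (11,12); take (15,17); take (17,19); take (22,23); take (23,24).
Selected 8 meetings.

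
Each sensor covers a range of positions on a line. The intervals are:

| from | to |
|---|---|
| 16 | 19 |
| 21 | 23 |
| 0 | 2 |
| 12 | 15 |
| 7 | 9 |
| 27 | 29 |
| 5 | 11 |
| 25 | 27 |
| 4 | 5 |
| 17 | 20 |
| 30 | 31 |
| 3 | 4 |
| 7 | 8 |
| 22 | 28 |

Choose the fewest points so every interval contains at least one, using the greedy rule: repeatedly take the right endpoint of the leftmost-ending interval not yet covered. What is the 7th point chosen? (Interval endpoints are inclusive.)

27

By right end: [0,2]  [3,4]  [4,5]  [7,8]  [7,9]  [5,11]  [12,15]  [16,19]  [17,20]  [21,23]  [25,27]  [22,28]  [27,29]  [30,31]
[0,2] uncovered → point at 2; [3,4] uncovered → point at 4; [7,8] uncovered → point at 8; [12,15] uncovered → point at 15; [16,19] uncovered → point at 19; [21,23] uncovered → point at 23; [25,27] uncovered → point at 27; [30,31] uncovered → point at 31.
Points: 2, 4, 8, 15, 19, 23, 27, 31 (8 total).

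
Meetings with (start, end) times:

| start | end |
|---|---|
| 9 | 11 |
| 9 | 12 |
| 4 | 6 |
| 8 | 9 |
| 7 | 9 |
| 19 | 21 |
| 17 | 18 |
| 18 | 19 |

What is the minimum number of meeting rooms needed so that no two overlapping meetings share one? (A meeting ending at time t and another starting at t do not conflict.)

Events (time:±→running): 4:+→1 6:-→0 7:+→1 8:+→2 … peak 2.

2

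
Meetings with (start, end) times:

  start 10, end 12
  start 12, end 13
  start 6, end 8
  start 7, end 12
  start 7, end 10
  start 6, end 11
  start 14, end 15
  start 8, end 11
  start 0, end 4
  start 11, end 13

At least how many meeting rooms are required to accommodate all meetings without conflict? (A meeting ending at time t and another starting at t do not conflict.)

Events (time:±→running): 0:+→1 4:-→0 6:+→1 6:+→2 7:+→3 7:+→4 … peak 4.

4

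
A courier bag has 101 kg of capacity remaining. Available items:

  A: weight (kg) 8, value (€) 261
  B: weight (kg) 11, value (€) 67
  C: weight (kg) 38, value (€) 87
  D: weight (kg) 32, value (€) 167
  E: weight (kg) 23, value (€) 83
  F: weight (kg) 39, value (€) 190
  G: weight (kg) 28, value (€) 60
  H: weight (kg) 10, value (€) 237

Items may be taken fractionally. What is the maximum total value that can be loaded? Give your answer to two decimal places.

925.61

Order: A (261/8=32.62) > H (237/10=23.70) > B (67/11=6.09) > D (167/32=5.22) > F (190/39=4.87) > E (83/23=3.61) > C (87/38=2.29) > G (60/28=2.14)
Fill: take A (8 @ 261) → take H (10 @ 237) → take B (11 @ 67) → take D (32 @ 167) → take F (39 @ 190) → take 1/23 of E → 3.61; 101/101 used.
Total value = 925.61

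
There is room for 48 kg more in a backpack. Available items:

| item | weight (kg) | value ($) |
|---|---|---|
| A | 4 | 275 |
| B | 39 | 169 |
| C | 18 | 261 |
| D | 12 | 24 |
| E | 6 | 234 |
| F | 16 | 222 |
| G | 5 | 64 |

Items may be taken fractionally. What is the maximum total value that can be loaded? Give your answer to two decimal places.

Greedy by value/weight ratio, highest first.
Order: A (275/4=68.75) > E (234/6=39.00) > C (261/18=14.50) > F (222/16=13.88) > G (64/5=12.80) > B (169/39=4.33) > D (24/12=2.00)
Fill: take A (4 @ 275) → take E (6 @ 234) → take C (18 @ 261) → take F (16 @ 222) → take 4/5 of G → 51.20; 48/48 used.
Total value = 1043.20

1043.20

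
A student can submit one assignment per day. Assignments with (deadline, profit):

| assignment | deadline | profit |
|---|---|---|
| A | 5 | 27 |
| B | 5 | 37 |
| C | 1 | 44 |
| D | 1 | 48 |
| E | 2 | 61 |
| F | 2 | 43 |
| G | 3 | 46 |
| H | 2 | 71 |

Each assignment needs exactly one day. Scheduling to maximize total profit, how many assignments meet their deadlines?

Take jobs in profit order; each goes to the latest open slot no later than its deadline.
By profit: H(d2,71), E(d2,61), D(d1,48), G(d3,46), C(d1,44), F(d2,43), B(d5,37), A(d5,27)
H→slot 2; E→slot 1; D skipped; G→slot 3; C skipped; F skipped; B→slot 5; A→slot 4.
5 of 8 scheduled.

5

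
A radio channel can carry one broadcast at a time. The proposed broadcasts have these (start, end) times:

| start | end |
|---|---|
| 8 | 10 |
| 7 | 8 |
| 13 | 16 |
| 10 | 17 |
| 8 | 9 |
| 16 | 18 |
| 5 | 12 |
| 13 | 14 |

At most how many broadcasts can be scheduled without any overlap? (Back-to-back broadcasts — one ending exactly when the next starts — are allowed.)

Greedy by earliest finish: after sorting by end time, pick each interval compatible with the last pick.
By end time: (7,8), (8,9), (8,10), (5,12), (13,14), (13,16), (10,17), (16,18).
Pick (7,8); next start ≥ 8 → (8,9); next start ≥ 9 → (13,14); next start ≥ 14 → (16,18).
Selected 4 broadcasts.

4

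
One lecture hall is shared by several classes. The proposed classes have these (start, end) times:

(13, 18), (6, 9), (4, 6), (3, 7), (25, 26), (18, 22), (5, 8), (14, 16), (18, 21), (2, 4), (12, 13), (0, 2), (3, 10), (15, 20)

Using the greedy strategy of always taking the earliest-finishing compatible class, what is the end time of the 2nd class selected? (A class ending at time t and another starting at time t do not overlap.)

Greedy by earliest finish: after sorting by end time, pick each interval compatible with the last pick.
By end time: (0,2), (2,4), (4,6), (3,7), (5,8), (6,9), (3,10), (12,13), (14,16), (13,18), (15,20), (18,21), (18,22), (25,26).
Pick (0,2); next start ≥ 2 → (2,4); next start ≥ 4 → (4,6); next start ≥ 6 → (6,9); next start ≥ 9 → (12,13); next start ≥ 13 → (14,16); next start ≥ 16 → (18,21); next start ≥ 21 → (25,26).
Selected: (0,2) (2,4) (4,6) (6,9) (12,13) (14,16) (18,21) (25,26)

4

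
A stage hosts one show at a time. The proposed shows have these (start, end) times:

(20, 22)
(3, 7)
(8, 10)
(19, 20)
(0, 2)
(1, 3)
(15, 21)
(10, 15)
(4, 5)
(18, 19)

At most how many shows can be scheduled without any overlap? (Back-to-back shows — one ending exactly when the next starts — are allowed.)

Sorted by end: (0,2)  (1,3)  (4,5)  (3,7)  (8,10)  (10,15)  (18,19)  (19,20)  (15,21)  (20,22)
take (0,2); take (4,5); take (8,10); take (10,15); take (18,19); take (19,20); take (20,22).
Selected 7 shows.

7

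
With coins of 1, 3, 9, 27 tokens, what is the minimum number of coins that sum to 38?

4

38 = 1×27 + 1×9 + 2×1
Total coins = 1 + 1 + 2 = 4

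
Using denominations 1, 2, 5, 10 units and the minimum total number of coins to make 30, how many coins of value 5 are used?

30 − 3×10→0
Count of 5: 0

0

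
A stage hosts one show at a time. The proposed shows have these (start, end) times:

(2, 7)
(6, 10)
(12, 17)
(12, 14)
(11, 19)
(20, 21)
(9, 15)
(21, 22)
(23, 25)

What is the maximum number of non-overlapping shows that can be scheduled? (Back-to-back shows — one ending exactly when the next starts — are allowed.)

5

By end time: (2,7), (6,10), (12,14), (9,15), (12,17), (11,19), (20,21), (21,22), (23,25).
Pick (2,7); next start ≥ 7 → (12,14); next start ≥ 14 → (20,21); next start ≥ 21 → (21,22); next start ≥ 22 → (23,25).
Selected 5 shows.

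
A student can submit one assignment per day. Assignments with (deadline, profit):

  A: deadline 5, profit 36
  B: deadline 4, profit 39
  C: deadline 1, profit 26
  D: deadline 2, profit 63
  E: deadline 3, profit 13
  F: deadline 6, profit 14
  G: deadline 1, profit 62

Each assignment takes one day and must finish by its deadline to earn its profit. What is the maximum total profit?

Profit order: D=63 G=62 B=39 A=36 C=26 F=14 E=13
Assign: D→slot 2, G→slot 1, B→slot 4, A→slot 5, C skipped, F→slot 6, E→slot 3.
Slots: [1:G] [2:D] [3:E] [4:B] [5:A] [6:F]
Profit = 62 + 63 + 13 + 39 + 36 + 14 = 227

227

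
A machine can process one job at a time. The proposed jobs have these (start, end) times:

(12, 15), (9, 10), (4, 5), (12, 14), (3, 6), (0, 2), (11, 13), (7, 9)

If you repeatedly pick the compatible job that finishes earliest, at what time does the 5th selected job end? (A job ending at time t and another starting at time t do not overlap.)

13

Order by finish time; keep every interval that doesn't clash with the previous kept one.
Sorted by end: (0,2)  (4,5)  (3,6)  (7,9)  (9,10)  (11,13)  (12,14)  (12,15)
take (0,2); take (4,5); skip (3,6); take (7,9); take (9,10); take (11,13).
Selected: (0,2) (4,5) (7,9) (9,10) (11,13)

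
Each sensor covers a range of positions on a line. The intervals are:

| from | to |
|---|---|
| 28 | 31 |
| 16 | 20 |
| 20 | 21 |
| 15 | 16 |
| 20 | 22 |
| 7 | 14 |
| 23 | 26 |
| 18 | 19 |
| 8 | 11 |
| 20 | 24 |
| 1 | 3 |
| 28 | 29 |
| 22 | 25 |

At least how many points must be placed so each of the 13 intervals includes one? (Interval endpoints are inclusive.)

7

By right end: [1,3]  [8,11]  [7,14]  [15,16]  [18,19]  [16,20]  [20,21]  [20,22]  [20,24]  [22,25]  [23,26]  [28,29]  [28,31]
[1,3] uncovered → point at 3; [8,11] uncovered → point at 11; [15,16] uncovered → point at 16; [18,19] uncovered → point at 19; [20,21] uncovered → point at 21; [22,25] uncovered → point at 25; [28,29] uncovered → point at 29.
Points: 3, 11, 16, 19, 21, 25, 29 (7 total).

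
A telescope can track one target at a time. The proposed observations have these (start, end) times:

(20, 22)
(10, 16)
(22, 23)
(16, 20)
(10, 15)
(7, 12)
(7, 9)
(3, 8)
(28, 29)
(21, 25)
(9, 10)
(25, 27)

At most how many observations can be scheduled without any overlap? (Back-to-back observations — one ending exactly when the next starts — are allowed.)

8

Greedy by earliest finish: after sorting by end time, pick each interval compatible with the last pick.
By end time: (3,8), (7,9), (9,10), (7,12), (10,15), (10,16), (16,20), (20,22), (22,23), (21,25), (25,27), (28,29).
Pick (3,8); next start ≥ 8 → (9,10); next start ≥ 10 → (10,15); next start ≥ 15 → (16,20); next start ≥ 20 → (20,22); next start ≥ 22 → (22,23); next start ≥ 23 → (25,27); next start ≥ 27 → (28,29).
Selected 8 observations.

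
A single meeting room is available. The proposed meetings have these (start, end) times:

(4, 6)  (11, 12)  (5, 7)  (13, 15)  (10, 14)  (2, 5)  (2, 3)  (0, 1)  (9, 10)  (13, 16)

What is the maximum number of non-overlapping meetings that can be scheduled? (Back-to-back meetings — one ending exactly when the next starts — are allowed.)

Order by finish time; keep every interval that doesn't clash with the previous kept one.
By end time: (0,1), (2,3), (2,5), (4,6), (5,7), (9,10), (11,12), (10,14), (13,15), (13,16).
Pick (0,1); next start ≥ 1 → (2,3); next start ≥ 3 → (4,6); next start ≥ 6 → (9,10); next start ≥ 10 → (11,12); next start ≥ 12 → (13,15).
Selected 6 meetings.

6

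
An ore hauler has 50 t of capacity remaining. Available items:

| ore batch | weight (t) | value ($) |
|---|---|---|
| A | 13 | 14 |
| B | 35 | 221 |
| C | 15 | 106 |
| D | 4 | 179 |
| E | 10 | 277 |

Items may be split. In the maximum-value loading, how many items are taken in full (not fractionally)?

3

Ratios (sorted): D 44.75, E 27.70, C 7.07, B 6.31, A 1.08
take D (4 @ 179); take E (10 @ 277); take C (15 @ 106); take 21/35 of B → 132.60. Capacity used 50/50.
3 item(s) taken whole; one partial (take 21/35 of B).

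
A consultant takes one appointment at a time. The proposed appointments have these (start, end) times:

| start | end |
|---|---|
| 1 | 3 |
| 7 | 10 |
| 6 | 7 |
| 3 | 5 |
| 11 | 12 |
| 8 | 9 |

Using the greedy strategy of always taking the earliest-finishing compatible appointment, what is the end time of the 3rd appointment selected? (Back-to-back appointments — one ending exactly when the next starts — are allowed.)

Sort by end time and greedily take each interval whose start is ≥ the last chosen end.
Sorted by end: (1,3)  (3,5)  (6,7)  (8,9)  (7,10)  (11,12)
take (1,3); take (3,5); take (6,7); take (8,9); take (11,12).
Selected: (1,3) (3,5) (6,7) (8,9) (11,12)

7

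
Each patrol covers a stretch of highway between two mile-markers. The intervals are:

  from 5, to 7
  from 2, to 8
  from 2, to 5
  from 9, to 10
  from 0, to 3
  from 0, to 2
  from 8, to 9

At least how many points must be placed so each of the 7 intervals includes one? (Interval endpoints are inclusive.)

3

Process intervals by earliest right end; each time one isn't hit yet, stab at its right endpoint.
Sorted: [0,2] [0,3] [2,5] [5,7] [2,8] [8,9] [9,10]
{[0,2],[0,3],[2,5]} hit by 2; {[5,7],[2,8]} hit by 7; {[8,9],[9,10]} hit by 9.
Points: 2, 7, 9 (3 total).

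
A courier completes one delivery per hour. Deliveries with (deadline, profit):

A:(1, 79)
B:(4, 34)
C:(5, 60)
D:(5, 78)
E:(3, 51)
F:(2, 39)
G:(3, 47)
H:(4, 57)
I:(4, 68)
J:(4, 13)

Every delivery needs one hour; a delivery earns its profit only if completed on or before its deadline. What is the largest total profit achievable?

342

Take jobs in profit order; each goes to the latest open slot no later than its deadline.
Profit order: A=79 D=78 I=68 C=60 H=57 E=51 G=47 F=39 B=34 J=13
Assign: A→slot 1, D→slot 5, I→slot 4, C→slot 3, H→slot 2, E skipped, G skipped, F skipped, B skipped, J skipped.
Slots: [1:A] [2:H] [3:C] [4:I] [5:D]
Profit = 79 + 57 + 60 + 68 + 78 = 342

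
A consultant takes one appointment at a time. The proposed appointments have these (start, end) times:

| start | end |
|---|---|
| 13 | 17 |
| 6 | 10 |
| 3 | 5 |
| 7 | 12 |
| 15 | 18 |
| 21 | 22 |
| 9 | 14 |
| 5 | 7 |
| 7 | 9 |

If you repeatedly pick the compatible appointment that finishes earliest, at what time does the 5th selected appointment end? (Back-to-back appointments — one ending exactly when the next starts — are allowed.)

Sort by end time and greedily take each interval whose start is ≥ the last chosen end.
Sorted by end: (3,5)  (5,7)  (7,9)  (6,10)  (7,12)  (9,14)  (13,17)  (15,18)  (21,22)
take (3,5); take (5,7); take (7,9); skip (7,12); take (9,14); take (15,18); take (21,22).
Selected: (3,5) (5,7) (7,9) (9,14) (15,18) (21,22)

18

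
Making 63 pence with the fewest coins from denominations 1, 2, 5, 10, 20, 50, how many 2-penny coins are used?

1

Use the largest denomination that fits, subtract, and repeat.
63 = 1×50 + 1×10 + 1×2 + 1×1
Count of 2: 1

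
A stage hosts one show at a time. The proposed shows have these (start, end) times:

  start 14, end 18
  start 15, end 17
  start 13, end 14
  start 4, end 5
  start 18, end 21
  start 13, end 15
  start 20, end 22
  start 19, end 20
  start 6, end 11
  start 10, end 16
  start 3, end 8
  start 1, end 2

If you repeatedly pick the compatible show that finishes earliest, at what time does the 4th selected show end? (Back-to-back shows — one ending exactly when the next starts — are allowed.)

Order by finish time; keep every interval that doesn't clash with the previous kept one.
By end time: (1,2), (4,5), (3,8), (6,11), (13,14), (13,15), (10,16), (15,17), (14,18), (19,20), (18,21), (20,22).
Pick (1,2); next start ≥ 2 → (4,5); next start ≥ 5 → (6,11); next start ≥ 11 → (13,14); next start ≥ 14 → (15,17); next start ≥ 17 → (19,20); next start ≥ 20 → (20,22).
Selected: (1,2) (4,5) (6,11) (13,14) (15,17) (19,20) (20,22)

14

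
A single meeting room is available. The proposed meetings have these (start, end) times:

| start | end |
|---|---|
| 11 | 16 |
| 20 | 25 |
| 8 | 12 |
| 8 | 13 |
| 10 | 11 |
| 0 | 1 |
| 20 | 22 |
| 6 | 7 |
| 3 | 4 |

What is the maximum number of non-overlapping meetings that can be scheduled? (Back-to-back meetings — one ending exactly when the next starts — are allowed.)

6

Order by finish time; keep every interval that doesn't clash with the previous kept one.
By end time: (0,1), (3,4), (6,7), (10,11), (8,12), (8,13), (11,16), (20,22), (20,25).
Pick (0,1); next start ≥ 1 → (3,4); next start ≥ 4 → (6,7); next start ≥ 7 → (10,11); next start ≥ 11 → (11,16); next start ≥ 16 → (20,22).
Selected 6 meetings.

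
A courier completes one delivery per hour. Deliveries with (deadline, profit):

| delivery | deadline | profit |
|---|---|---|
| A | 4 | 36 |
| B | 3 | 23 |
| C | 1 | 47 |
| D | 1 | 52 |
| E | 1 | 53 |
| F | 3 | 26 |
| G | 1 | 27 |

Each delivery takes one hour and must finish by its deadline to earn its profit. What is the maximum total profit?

Profit order: E=53 D=52 C=47 A=36 G=27 F=26 B=23
Assign: E→slot 1, D skipped, C skipped, A→slot 4, G skipped, F→slot 3, B→slot 2.
Slots: [1:E] [2:B] [3:F] [4:A]
Profit = 53 + 23 + 26 + 36 = 138

138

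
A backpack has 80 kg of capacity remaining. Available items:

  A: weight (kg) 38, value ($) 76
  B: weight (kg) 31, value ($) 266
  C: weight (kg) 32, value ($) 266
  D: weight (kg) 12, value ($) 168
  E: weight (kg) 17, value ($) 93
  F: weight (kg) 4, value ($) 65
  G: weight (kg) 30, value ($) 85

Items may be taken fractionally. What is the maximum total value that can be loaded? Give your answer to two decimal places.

Order: F (65/4=16.25) > D (168/12=14.00) > B (266/31=8.58) > C (266/32=8.31) > E (93/17=5.47) > G (85/30=2.83) > A (76/38=2.00)
Fill: take F (4 @ 65) → take D (12 @ 168) → take B (31 @ 266) → take C (32 @ 266) → take 1/17 of E → 5.47; 80/80 used.
Total value = 770.47

770.47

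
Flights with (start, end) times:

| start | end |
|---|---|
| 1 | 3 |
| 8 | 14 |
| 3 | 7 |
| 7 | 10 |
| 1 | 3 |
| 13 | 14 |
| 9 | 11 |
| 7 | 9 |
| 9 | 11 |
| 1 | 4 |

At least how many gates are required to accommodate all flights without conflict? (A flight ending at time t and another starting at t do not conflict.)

The answer is the maximum number of intervals overlapping at any instant.
starts: [1, 1, 1, 3, 7, 7, 8, 9, 9, 13]
ends:   [3, 3, 4, 7, 9, 10, 11, 11, 14, 14]
s1→1 s1→2 s1→3 e3→2 e3→1 s3→2 e4→1 e7→0 s7→1 s7→2 s8→3 e9→2 s9→3 s9→4  — peak 4.

4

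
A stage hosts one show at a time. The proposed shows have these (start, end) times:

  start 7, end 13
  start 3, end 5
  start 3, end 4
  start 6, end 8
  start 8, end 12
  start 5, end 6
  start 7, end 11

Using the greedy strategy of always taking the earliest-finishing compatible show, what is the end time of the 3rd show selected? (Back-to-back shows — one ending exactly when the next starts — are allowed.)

Sort by end time and greedily take each interval whose start is ≥ the last chosen end.
By end time: (3,4), (3,5), (5,6), (6,8), (7,11), (8,12), (7,13).
Pick (3,4); next start ≥ 4 → (5,6); next start ≥ 6 → (6,8); next start ≥ 8 → (8,12).
Selected: (3,4) (5,6) (6,8) (8,12)

8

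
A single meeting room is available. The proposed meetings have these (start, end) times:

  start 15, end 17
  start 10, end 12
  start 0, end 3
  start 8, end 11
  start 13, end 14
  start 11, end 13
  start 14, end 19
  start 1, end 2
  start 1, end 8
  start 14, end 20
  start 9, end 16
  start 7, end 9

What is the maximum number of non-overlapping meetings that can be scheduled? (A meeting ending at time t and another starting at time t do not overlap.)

5

Greedy by earliest finish: after sorting by end time, pick each interval compatible with the last pick.
By end time: (1,2), (0,3), (1,8), (7,9), (8,11), (10,12), (11,13), (13,14), (9,16), (15,17), (14,19), (14,20).
Pick (1,2); next start ≥ 2 → (7,9); next start ≥ 9 → (10,12); next start ≥ 12 → (13,14); next start ≥ 14 → (15,17).
Selected 5 meetings.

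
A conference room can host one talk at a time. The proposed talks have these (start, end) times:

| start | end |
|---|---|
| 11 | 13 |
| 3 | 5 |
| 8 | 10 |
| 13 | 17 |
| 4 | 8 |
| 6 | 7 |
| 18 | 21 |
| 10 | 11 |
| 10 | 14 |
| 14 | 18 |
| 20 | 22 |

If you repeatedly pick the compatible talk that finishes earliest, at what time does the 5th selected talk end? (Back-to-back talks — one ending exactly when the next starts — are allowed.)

13

Sort by end time and greedily take each interval whose start is ≥ the last chosen end.
By end time: (3,5), (6,7), (4,8), (8,10), (10,11), (11,13), (10,14), (13,17), (14,18), (18,21), (20,22).
Pick (3,5); next start ≥ 5 → (6,7); next start ≥ 7 → (8,10); next start ≥ 10 → (10,11); next start ≥ 11 → (11,13); next start ≥ 13 → (13,17); next start ≥ 17 → (18,21).
Selected: (3,5) (6,7) (8,10) (10,11) (11,13) (13,17) (18,21)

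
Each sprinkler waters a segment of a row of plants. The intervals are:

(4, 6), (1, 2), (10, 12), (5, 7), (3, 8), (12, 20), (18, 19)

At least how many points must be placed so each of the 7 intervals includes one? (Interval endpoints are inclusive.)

4

Process intervals by earliest right end; each time one isn't hit yet, stab at its right endpoint.
Sorted: [1,2] [4,6] [5,7] [3,8] [10,12] [18,19] [12,20]
{[1,2]} hit by 2; {[4,6],[5,7],[3,8]} hit by 6; {[10,12]} hit by 12; {[18,19],[12,20]} hit by 19.
Points: 2, 6, 12, 19 (4 total).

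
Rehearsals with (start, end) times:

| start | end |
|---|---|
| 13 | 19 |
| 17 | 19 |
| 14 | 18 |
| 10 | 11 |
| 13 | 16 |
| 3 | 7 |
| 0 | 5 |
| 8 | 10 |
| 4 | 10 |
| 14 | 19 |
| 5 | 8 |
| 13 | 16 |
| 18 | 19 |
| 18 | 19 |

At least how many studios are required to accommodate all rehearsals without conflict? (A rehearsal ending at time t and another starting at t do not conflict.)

5

The answer is the maximum number of intervals overlapping at any instant.
Events (time:±→running): 0:+→1 3:+→2 4:+→3 5:-→2 5:+→3 7:-→2 8:-→1 8:+→2 10:-→1 10:-→0 10:+→1 11:-→0 13:+→1 13:+→2 13:+→3 14:+→4 14:+→5 … peak 5.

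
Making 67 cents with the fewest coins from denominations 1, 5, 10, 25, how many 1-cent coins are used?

67 = 2×25 + 1×10 + 1×5 + 2×1
Count of 1: 2

2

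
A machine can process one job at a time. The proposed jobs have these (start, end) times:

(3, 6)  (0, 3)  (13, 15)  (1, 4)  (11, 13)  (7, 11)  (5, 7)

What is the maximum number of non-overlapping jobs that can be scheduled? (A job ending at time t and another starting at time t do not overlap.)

5

Greedy by earliest finish: after sorting by end time, pick each interval compatible with the last pick.
By end time: (0,3), (1,4), (3,6), (5,7), (7,11), (11,13), (13,15).
Pick (0,3); next start ≥ 3 → (3,6); next start ≥ 6 → (7,11); next start ≥ 11 → (11,13); next start ≥ 13 → (13,15).
Selected 5 jobs.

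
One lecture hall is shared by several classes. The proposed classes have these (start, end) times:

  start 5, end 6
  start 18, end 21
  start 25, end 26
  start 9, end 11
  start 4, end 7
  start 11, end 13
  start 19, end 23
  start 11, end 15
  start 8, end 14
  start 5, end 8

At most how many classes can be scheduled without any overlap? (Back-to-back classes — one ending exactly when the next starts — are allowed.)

5

Greedy by earliest finish: after sorting by end time, pick each interval compatible with the last pick.
Sorted by end: (5,6)  (4,7)  (5,8)  (9,11)  (11,13)  (8,14)  (11,15)  (18,21)  (19,23)  (25,26)
take (5,6); take (9,11); take (11,13); skip (11,15); take (18,21); skip (19,23); take (25,26).
Selected 5 classes.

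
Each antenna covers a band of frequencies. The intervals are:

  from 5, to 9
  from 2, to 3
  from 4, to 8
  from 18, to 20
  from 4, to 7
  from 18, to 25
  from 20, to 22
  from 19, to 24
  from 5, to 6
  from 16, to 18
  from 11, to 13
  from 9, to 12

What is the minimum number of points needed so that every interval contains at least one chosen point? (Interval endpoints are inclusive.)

5

Sort by right endpoint; whenever an interval is uncovered, place a point at its right end.
By right end: [2,3]  [5,6]  [4,7]  [4,8]  [5,9]  [9,12]  [11,13]  [16,18]  [18,20]  [20,22]  [19,24]  [18,25]
[2,3] uncovered → point at 3; [5,6] uncovered → point at 6; [9,12] uncovered → point at 12; [16,18] uncovered → point at 18; [20,22] uncovered → point at 22.
Points: 3, 6, 12, 18, 22 (5 total).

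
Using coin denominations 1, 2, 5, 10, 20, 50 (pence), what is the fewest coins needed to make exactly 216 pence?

Use the largest denomination that fits, subtract, and repeat.
216 = 4×50 + 1×10 + 1×5 + 1×1
Total coins = 4 + 1 + 1 + 1 = 7

7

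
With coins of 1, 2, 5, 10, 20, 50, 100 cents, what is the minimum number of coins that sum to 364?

Use the largest denomination that fits, subtract, and repeat.
364 − 3×100→64 − 1×50→14 − 1×10→4 − 2×2→0
Total coins = 3 + 1 + 1 + 2 = 7

7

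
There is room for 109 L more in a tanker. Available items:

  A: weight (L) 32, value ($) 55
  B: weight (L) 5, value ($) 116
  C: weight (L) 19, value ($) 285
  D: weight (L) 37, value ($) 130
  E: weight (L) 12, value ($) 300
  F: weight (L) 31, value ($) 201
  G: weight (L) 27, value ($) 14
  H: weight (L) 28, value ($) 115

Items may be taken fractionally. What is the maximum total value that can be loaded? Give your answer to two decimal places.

1066.19

Sort by value per unit weight and fill in that order.
Ratios (sorted): E 25.00, B 23.20, C 15.00, F 6.48, H 4.11, D 3.51, A 1.72, G 0.52
take E (12 @ 300); take B (5 @ 116); take C (19 @ 285); take F (31 @ 201); take H (28 @ 115); take 14/37 of D → 49.19. Capacity used 109/109.
Total value = 1066.19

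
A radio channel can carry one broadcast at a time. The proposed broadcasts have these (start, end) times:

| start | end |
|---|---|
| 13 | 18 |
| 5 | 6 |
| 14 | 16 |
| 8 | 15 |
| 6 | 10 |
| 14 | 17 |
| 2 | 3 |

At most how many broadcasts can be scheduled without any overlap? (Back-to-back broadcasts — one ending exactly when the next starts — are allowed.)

Greedy by earliest finish: after sorting by end time, pick each interval compatible with the last pick.
By end time: (2,3), (5,6), (6,10), (8,15), (14,16), (14,17), (13,18).
Pick (2,3); next start ≥ 3 → (5,6); next start ≥ 6 → (6,10); next start ≥ 10 → (14,16).
Selected 4 broadcasts.

4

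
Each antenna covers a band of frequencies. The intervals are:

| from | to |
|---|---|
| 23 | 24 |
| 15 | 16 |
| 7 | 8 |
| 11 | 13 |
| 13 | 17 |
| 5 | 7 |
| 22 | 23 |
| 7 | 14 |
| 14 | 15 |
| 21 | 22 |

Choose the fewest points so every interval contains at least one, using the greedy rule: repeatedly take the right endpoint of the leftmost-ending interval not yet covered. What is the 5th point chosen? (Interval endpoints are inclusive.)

24

By right end: [5,7]  [7,8]  [11,13]  [7,14]  [14,15]  [15,16]  [13,17]  [21,22]  [22,23]  [23,24]
[5,7] uncovered → point at 7; [11,13] uncovered → point at 13; [14,15] uncovered → point at 15; [21,22] uncovered → point at 22; [23,24] uncovered → point at 24.
Points: 7, 13, 15, 22, 24 (5 total).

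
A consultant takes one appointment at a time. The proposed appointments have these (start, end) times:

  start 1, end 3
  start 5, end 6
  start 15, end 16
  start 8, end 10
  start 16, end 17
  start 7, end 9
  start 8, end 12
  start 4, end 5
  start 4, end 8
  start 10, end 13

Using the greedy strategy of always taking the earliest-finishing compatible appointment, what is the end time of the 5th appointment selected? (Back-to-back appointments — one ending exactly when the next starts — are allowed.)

13

Sorted by end: (1,3)  (4,5)  (5,6)  (4,8)  (7,9)  (8,10)  (8,12)  (10,13)  (15,16)  (16,17)
take (1,3); take (4,5); take (5,6); take (7,9); skip (8,12); take (10,13); take (15,16); take (16,17).
Selected: (1,3) (4,5) (5,6) (7,9) (10,13) (15,16) (16,17)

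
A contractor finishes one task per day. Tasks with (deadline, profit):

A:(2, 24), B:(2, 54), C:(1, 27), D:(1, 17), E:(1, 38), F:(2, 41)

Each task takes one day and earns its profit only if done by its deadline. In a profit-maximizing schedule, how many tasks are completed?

Sort by profit descending; place each in the latest free slot ≤ its deadline.
Profit order: B=54 F=41 E=38 C=27 A=24 D=17
Assign: B→slot 2, F→slot 1, E skipped, C skipped, A skipped, D skipped.
Slots: [1:F] [2:B]
2 of 6 scheduled.

2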